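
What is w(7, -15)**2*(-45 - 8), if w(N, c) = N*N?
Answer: -127253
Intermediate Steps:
w(N, c) = N**2
w(7, -15)**2*(-45 - 8) = (7**2)**2*(-45 - 8) = 49**2*(-53) = 2401*(-53) = -127253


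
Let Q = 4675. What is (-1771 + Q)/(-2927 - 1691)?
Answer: -1452/2309 ≈ -0.62884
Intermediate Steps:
(-1771 + Q)/(-2927 - 1691) = (-1771 + 4675)/(-2927 - 1691) = 2904/(-4618) = 2904*(-1/4618) = -1452/2309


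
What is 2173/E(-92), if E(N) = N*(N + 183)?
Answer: -2173/8372 ≈ -0.25956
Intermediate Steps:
E(N) = N*(183 + N)
2173/E(-92) = 2173/((-92*(183 - 92))) = 2173/((-92*91)) = 2173/(-8372) = 2173*(-1/8372) = -2173/8372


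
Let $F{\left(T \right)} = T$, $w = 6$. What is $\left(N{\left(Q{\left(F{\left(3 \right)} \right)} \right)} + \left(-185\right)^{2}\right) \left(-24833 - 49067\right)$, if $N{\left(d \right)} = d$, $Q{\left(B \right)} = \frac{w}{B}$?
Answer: $-2529375300$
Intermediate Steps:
$Q{\left(B \right)} = \frac{6}{B}$
$\left(N{\left(Q{\left(F{\left(3 \right)} \right)} \right)} + \left(-185\right)^{2}\right) \left(-24833 - 49067\right) = \left(\frac{6}{3} + \left(-185\right)^{2}\right) \left(-24833 - 49067\right) = \left(6 \cdot \frac{1}{3} + 34225\right) \left(-73900\right) = \left(2 + 34225\right) \left(-73900\right) = 34227 \left(-73900\right) = -2529375300$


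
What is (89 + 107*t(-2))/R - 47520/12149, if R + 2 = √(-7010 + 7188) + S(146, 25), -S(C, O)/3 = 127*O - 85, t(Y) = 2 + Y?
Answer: -2047655316556/522223586547 - 89*√178/85969806 ≈ -3.9210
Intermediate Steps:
S(C, O) = 255 - 381*O (S(C, O) = -3*(127*O - 85) = -3*(-85 + 127*O) = 255 - 381*O)
R = -9272 + √178 (R = -2 + (√(-7010 + 7188) + (255 - 381*25)) = -2 + (√178 + (255 - 9525)) = -2 + (√178 - 9270) = -2 + (-9270 + √178) = -9272 + √178 ≈ -9258.7)
(89 + 107*t(-2))/R - 47520/12149 = (89 + 107*(2 - 2))/(-9272 + √178) - 47520/12149 = (89 + 107*0)/(-9272 + √178) - 47520*1/12149 = (89 + 0)/(-9272 + √178) - 47520/12149 = 89/(-9272 + √178) - 47520/12149 = -47520/12149 + 89/(-9272 + √178)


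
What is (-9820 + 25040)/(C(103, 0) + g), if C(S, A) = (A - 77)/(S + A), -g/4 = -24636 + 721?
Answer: 1567660/9852903 ≈ 0.15911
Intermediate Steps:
g = 95660 (g = -4*(-24636 + 721) = -4*(-23915) = 95660)
C(S, A) = (-77 + A)/(A + S)
(-9820 + 25040)/(C(103, 0) + g) = (-9820 + 25040)/((-77 + 0)/(0 + 103) + 95660) = 15220/(-77/103 + 95660) = 15220/(9852903/103) = 15220*(103/9852903) = 1567660/9852903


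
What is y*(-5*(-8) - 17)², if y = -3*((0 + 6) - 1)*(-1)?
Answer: 7935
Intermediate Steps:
y = 15 (y = -3*(6 - 1)*(-1) = -3*5*(-1) = -15*(-1) = 15)
y*(-5*(-8) - 17)² = 15*(-5*(-8) - 17)² = 15*(40 - 17)² = 15*23² = 15*529 = 7935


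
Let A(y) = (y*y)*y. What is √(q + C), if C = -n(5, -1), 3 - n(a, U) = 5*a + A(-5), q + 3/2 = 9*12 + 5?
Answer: √34/2 ≈ 2.9155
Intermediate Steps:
q = 223/2 (q = -3/2 + (9*12 + 5) = -3/2 + (108 + 5) = -3/2 + 113 = 223/2 ≈ 111.50)
A(y) = y³ (A(y) = y²*y = y³)
n(a, U) = 128 - 5*a (n(a, U) = 3 - (5*a + (-5)³) = 3 - (5*a - 125) = 3 - (-125 + 5*a) = 3 + (125 - 5*a) = 128 - 5*a)
C = -103 (C = -(128 - 5*5) = -(128 - 25) = -1*103 = -103)
√(q + C) = √(223/2 - 103) = √(17/2) = √34/2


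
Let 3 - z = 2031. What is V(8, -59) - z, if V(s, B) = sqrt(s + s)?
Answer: 2032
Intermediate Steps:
z = -2028 (z = 3 - 1*2031 = 3 - 2031 = -2028)
V(s, B) = sqrt(2)*sqrt(s) (V(s, B) = sqrt(2*s) = sqrt(2)*sqrt(s))
V(8, -59) - z = sqrt(2)*sqrt(8) - 1*(-2028) = sqrt(2)*(2*sqrt(2)) + 2028 = 4 + 2028 = 2032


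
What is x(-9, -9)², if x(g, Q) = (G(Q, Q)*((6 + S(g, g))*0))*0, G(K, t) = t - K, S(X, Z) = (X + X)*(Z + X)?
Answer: 0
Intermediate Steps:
S(X, Z) = 2*X*(X + Z) (S(X, Z) = (2*X)*(X + Z) = 2*X*(X + Z))
x(g, Q) = 0 (x(g, Q) = ((Q - Q)*((6 + 2*g*(g + g))*0))*0 = (0*((6 + 2*g*(2*g))*0))*0 = (0*((6 + 4*g²)*0))*0 = (0*0)*0 = 0*0 = 0)
x(-9, -9)² = 0² = 0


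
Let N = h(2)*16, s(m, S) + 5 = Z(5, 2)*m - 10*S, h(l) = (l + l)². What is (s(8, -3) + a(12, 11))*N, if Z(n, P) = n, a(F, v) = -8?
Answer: 14592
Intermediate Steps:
h(l) = 4*l² (h(l) = (2*l)² = 4*l²)
s(m, S) = -5 - 10*S + 5*m (s(m, S) = -5 + (5*m - 10*S) = -5 + (-10*S + 5*m) = -5 - 10*S + 5*m)
N = 256 (N = (4*2²)*16 = (4*4)*16 = 16*16 = 256)
(s(8, -3) + a(12, 11))*N = ((-5 - 10*(-3) + 5*8) - 8)*256 = ((-5 + 30 + 40) - 8)*256 = (65 - 8)*256 = 57*256 = 14592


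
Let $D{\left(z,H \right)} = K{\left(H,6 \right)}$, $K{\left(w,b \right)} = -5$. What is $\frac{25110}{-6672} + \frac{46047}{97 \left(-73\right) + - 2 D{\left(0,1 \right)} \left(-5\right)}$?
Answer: $- \frac{27015833}{2643224} \approx -10.221$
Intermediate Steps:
$D{\left(z,H \right)} = -5$
$\frac{25110}{-6672} + \frac{46047}{97 \left(-73\right) + - 2 D{\left(0,1 \right)} \left(-5\right)} = \frac{25110}{-6672} + \frac{46047}{97 \left(-73\right) + \left(-2\right) \left(-5\right) \left(-5\right)} = 25110 \left(- \frac{1}{6672}\right) + \frac{46047}{-7081 + 10 \left(-5\right)} = - \frac{4185}{1112} + \frac{46047}{-7081 - 50} = - \frac{4185}{1112} + \frac{46047}{-7131} = - \frac{4185}{1112} + 46047 \left(- \frac{1}{7131}\right) = - \frac{4185}{1112} - \frac{15349}{2377} = - \frac{27015833}{2643224}$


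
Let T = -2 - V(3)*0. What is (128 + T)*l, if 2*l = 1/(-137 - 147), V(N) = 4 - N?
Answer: -63/284 ≈ -0.22183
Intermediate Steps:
l = -1/568 (l = 1/(2*(-137 - 147)) = (1/2)/(-284) = (1/2)*(-1/284) = -1/568 ≈ -0.0017606)
T = -2 (T = -2 - (4 - 1*3)*0 = -2 - (4 - 3)*0 = -2 - 1*0 = -2 + 0 = -2)
(128 + T)*l = (128 - 2)*(-1/568) = 126*(-1/568) = -63/284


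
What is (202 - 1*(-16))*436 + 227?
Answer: 95275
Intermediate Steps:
(202 - 1*(-16))*436 + 227 = (202 + 16)*436 + 227 = 218*436 + 227 = 95048 + 227 = 95275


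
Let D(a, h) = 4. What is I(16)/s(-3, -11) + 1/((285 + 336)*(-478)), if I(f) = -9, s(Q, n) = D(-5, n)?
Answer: -1335773/593676 ≈ -2.2500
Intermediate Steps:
s(Q, n) = 4
I(16)/s(-3, -11) + 1/((285 + 336)*(-478)) = -9/4 + 1/((285 + 336)*(-478)) = -9*1/4 - 1/478/621 = -9/4 + (1/621)*(-1/478) = -9/4 - 1/296838 = -1335773/593676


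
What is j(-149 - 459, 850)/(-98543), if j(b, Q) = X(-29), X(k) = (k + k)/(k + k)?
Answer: -1/98543 ≈ -1.0148e-5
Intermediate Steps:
X(k) = 1 (X(k) = (2*k)/((2*k)) = (2*k)*(1/(2*k)) = 1)
j(b, Q) = 1
j(-149 - 459, 850)/(-98543) = 1/(-98543) = 1*(-1/98543) = -1/98543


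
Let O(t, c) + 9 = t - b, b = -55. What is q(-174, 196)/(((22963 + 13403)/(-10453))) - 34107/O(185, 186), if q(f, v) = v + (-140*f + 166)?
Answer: -923259688/127281 ≈ -7253.7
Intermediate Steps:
q(f, v) = 166 + v - 140*f (q(f, v) = v + (166 - 140*f) = 166 + v - 140*f)
O(t, c) = 46 + t (O(t, c) = -9 + (t - 1*(-55)) = -9 + (t + 55) = -9 + (55 + t) = 46 + t)
q(-174, 196)/(((22963 + 13403)/(-10453))) - 34107/O(185, 186) = (166 + 196 - 140*(-174))/(((22963 + 13403)/(-10453))) - 34107/(46 + 185) = (166 + 196 + 24360)/((36366*(-1/10453))) - 34107/231 = 24722/(-36366/10453) - 34107*1/231 = 24722*(-10453/36366) - 11369/77 = -129209533/18183 - 11369/77 = -923259688/127281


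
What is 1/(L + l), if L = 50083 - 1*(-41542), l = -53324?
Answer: 1/38301 ≈ 2.6109e-5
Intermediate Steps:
L = 91625 (L = 50083 + 41542 = 91625)
1/(L + l) = 1/(91625 - 53324) = 1/38301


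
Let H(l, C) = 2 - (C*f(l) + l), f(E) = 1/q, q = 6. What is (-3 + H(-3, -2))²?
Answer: 49/9 ≈ 5.4444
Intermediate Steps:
f(E) = ⅙ (f(E) = 1/6 = ⅙)
H(l, C) = 2 - l - C/6 (H(l, C) = 2 - (C*(⅙) + l) = 2 - (C/6 + l) = 2 - (l + C/6) = 2 + (-l - C/6) = 2 - l - C/6)
(-3 + H(-3, -2))² = (-3 + (2 - 1*(-3) - ⅙*(-2)))² = (-3 + (2 + 3 + ⅓))² = (-3 + 16/3)² = (7/3)² = 49/9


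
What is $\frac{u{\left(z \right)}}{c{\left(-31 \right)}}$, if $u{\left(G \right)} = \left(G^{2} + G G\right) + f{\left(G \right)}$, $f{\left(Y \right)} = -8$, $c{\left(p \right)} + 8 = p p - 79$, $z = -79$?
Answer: $\frac{6237}{437} \approx 14.272$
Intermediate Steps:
$c{\left(p \right)} = -87 + p^{2}$ ($c{\left(p \right)} = -8 + \left(p p - 79\right) = -8 + \left(p^{2} - 79\right) = -8 + \left(-79 + p^{2}\right) = -87 + p^{2}$)
$u{\left(G \right)} = -8 + 2 G^{2}$ ($u{\left(G \right)} = \left(G^{2} + G G\right) - 8 = \left(G^{2} + G^{2}\right) - 8 = 2 G^{2} - 8 = -8 + 2 G^{2}$)
$\frac{u{\left(z \right)}}{c{\left(-31 \right)}} = \frac{-8 + 2 \left(-79\right)^{2}}{-87 + \left(-31\right)^{2}} = \frac{-8 + 2 \cdot 6241}{-87 + 961} = \frac{-8 + 12482}{874} = 12474 \cdot \frac{1}{874} = \frac{6237}{437}$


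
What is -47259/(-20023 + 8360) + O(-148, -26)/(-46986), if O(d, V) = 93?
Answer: 739808905/182665906 ≈ 4.0501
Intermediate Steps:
-47259/(-20023 + 8360) + O(-148, -26)/(-46986) = -47259/(-20023 + 8360) + 93/(-46986) = -47259/(-11663) + 93*(-1/46986) = -47259*(-1/11663) - 31/15662 = 47259/11663 - 31/15662 = 739808905/182665906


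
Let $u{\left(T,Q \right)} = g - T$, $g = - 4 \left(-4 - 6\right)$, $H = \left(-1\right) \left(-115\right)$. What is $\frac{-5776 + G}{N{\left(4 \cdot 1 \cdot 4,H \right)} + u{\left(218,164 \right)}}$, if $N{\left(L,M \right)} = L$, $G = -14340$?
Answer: $\frac{10058}{81} \approx 124.17$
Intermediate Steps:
$H = 115$
$g = 40$ ($g = \left(-4\right) \left(-10\right) = 40$)
$u{\left(T,Q \right)} = 40 - T$
$\frac{-5776 + G}{N{\left(4 \cdot 1 \cdot 4,H \right)} + u{\left(218,164 \right)}} = \frac{-5776 - 14340}{4 \cdot 1 \cdot 4 + \left(40 - 218\right)} = - \frac{20116}{4 \cdot 4 + \left(40 - 218\right)} = - \frac{20116}{16 - 178} = - \frac{20116}{-162} = \left(-20116\right) \left(- \frac{1}{162}\right) = \frac{10058}{81}$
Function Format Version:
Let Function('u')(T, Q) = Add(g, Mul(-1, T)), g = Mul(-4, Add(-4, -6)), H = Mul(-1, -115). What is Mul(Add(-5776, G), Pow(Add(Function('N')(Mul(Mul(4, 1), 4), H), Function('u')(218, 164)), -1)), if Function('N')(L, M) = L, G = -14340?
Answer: Rational(10058, 81) ≈ 124.17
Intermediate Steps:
H = 115
g = 40 (g = Mul(-4, -10) = 40)
Function('u')(T, Q) = Add(40, Mul(-1, T))
Mul(Add(-5776, G), Pow(Add(Function('N')(Mul(Mul(4, 1), 4), H), Function('u')(218, 164)), -1)) = Mul(Add(-5776, -14340), Pow(Add(Mul(Mul(4, 1), 4), Add(40, Mul(-1, 218))), -1)) = Mul(-20116, Pow(Add(Mul(4, 4), Add(40, -218)), -1)) = Mul(-20116, Pow(Add(16, -178), -1)) = Mul(-20116, Pow(-162, -1)) = Mul(-20116, Rational(-1, 162)) = Rational(10058, 81)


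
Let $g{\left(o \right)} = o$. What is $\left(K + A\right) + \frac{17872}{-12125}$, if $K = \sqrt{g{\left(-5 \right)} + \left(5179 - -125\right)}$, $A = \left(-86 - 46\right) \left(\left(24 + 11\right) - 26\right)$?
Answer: $- \frac{14422372}{12125} + \sqrt{5299} \approx -1116.7$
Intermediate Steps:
$A = -1188$ ($A = - 132 \left(35 - 26\right) = \left(-132\right) 9 = -1188$)
$K = \sqrt{5299}$ ($K = \sqrt{-5 + \left(5179 - -125\right)} = \sqrt{-5 + \left(5179 + 125\right)} = \sqrt{-5 + 5304} = \sqrt{5299} \approx 72.794$)
$\left(K + A\right) + \frac{17872}{-12125} = \left(\sqrt{5299} - 1188\right) + \frac{17872}{-12125} = \left(-1188 + \sqrt{5299}\right) + 17872 \left(- \frac{1}{12125}\right) = \left(-1188 + \sqrt{5299}\right) - \frac{17872}{12125} = - \frac{14422372}{12125} + \sqrt{5299}$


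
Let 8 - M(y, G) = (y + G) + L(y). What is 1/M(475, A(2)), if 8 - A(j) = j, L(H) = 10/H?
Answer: -95/44937 ≈ -0.0021141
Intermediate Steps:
A(j) = 8 - j
M(y, G) = 8 - G - y - 10/y (M(y, G) = 8 - ((y + G) + 10/y) = 8 - ((G + y) + 10/y) = 8 - (G + y + 10/y) = 8 + (-G - y - 10/y) = 8 - G - y - 10/y)
1/M(475, A(2)) = 1/(8 - (8 - 1*2) - 1*475 - 10/475) = 1/(8 - (8 - 2) - 475 - 10*1/475) = 1/(8 - 1*6 - 475 - 2/95) = 1/(8 - 6 - 475 - 2/95) = 1/(-44937/95) = -95/44937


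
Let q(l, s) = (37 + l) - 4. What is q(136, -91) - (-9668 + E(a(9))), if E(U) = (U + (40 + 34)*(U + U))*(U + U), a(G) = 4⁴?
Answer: -19519891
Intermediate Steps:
q(l, s) = 33 + l
a(G) = 256
E(U) = 298*U² (E(U) = (U + 74*(2*U))*(2*U) = (U + 148*U)*(2*U) = (149*U)*(2*U) = 298*U²)
q(136, -91) - (-9668 + E(a(9))) = (33 + 136) - (-9668 + 298*256²) = 169 - (-9668 + 298*65536) = 169 - (-9668 + 19529728) = 169 - 1*19520060 = 169 - 19520060 = -19519891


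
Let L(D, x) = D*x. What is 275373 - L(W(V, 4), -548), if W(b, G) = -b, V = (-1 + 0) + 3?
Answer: 274277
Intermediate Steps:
V = 2 (V = -1 + 3 = 2)
275373 - L(W(V, 4), -548) = 275373 - (-1*2)*(-548) = 275373 - (-2)*(-548) = 275373 - 1*1096 = 275373 - 1096 = 274277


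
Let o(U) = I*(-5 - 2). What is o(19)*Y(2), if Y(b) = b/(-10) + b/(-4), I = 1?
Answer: 49/10 ≈ 4.9000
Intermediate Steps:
o(U) = -7 (o(U) = 1*(-5 - 2) = 1*(-7) = -7)
Y(b) = -7*b/20 (Y(b) = b*(-⅒) + b*(-¼) = -b/10 - b/4 = -7*b/20)
o(19)*Y(2) = -(-49)*2/20 = -7*(-7/10) = 49/10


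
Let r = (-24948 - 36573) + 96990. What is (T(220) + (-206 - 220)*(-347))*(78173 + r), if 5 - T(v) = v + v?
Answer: 16749353454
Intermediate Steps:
T(v) = 5 - 2*v (T(v) = 5 - (v + v) = 5 - 2*v)
r = 35469 (r = -61521 + 96990 = 35469)
(T(220) + (-206 - 220)*(-347))*(78173 + r) = ((5 - 2*220) + (-206 - 220)*(-347))*(78173 + 35469) = ((5 - 440) - 426*(-347))*113642 = (-435 + 147822)*113642 = 147387*113642 = 16749353454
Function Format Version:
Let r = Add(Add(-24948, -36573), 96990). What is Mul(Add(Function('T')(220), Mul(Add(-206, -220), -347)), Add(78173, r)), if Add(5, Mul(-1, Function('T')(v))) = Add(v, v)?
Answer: 16749353454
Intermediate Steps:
Function('T')(v) = Add(5, Mul(-2, v)) (Function('T')(v) = Add(5, Mul(-1, Add(v, v))) = Add(5, Mul(-1, Mul(2, v))) = Add(5, Mul(-2, v)))
r = 35469 (r = Add(-61521, 96990) = 35469)
Mul(Add(Function('T')(220), Mul(Add(-206, -220), -347)), Add(78173, r)) = Mul(Add(Add(5, Mul(-2, 220)), Mul(Add(-206, -220), -347)), Add(78173, 35469)) = Mul(Add(Add(5, -440), Mul(-426, -347)), 113642) = Mul(Add(-435, 147822), 113642) = Mul(147387, 113642) = 16749353454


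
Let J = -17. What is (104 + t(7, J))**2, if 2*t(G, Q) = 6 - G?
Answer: 42849/4 ≈ 10712.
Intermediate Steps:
t(G, Q) = 3 - G/2 (t(G, Q) = (6 - G)/2 = 3 - G/2)
(104 + t(7, J))**2 = (104 + (3 - 1/2*7))**2 = (104 + (3 - 7/2))**2 = (104 - 1/2)**2 = (207/2)**2 = 42849/4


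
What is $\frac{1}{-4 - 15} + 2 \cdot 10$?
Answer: $\frac{379}{19} \approx 19.947$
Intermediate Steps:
$\frac{1}{-4 - 15} + 2 \cdot 10 = \frac{1}{-19} + 20 = - \frac{1}{19} + 20 = \frac{379}{19}$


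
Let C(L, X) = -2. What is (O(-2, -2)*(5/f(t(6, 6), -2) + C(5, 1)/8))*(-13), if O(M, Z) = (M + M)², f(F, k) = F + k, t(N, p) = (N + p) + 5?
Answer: -52/3 ≈ -17.333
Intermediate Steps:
t(N, p) = 5 + N + p
O(M, Z) = 4*M² (O(M, Z) = (2*M)² = 4*M²)
(O(-2, -2)*(5/f(t(6, 6), -2) + C(5, 1)/8))*(-13) = ((4*(-2)²)*(5/((5 + 6 + 6) - 2) - 2/8))*(-13) = ((4*4)*(5/(17 - 2) - 2*⅛))*(-13) = (16*(5/15 - ¼))*(-13) = (16*(5*(1/15) - ¼))*(-13) = (16*(⅓ - ¼))*(-13) = (16*(1/12))*(-13) = (4/3)*(-13) = -52/3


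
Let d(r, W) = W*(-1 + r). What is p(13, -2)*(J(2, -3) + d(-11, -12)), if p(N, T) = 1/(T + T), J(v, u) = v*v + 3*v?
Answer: -77/2 ≈ -38.500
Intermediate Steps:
J(v, u) = v² + 3*v
p(N, T) = 1/(2*T)
p(13, -2)*(J(2, -3) + d(-11, -12)) = ((½)/(-2))*(2*(3 + 2) - 12*(-1 - 11)) = ((½)*(-½))*(2*5 - 12*(-12)) = -(10 + 144)/4 = -¼*154 = -77/2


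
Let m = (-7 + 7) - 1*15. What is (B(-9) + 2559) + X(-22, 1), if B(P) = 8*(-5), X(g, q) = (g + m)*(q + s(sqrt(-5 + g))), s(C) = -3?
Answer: 2593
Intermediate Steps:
m = -15 (m = 0 - 15 = -15)
X(g, q) = (-15 + g)*(-3 + q) (X(g, q) = (g - 15)*(q - 3) = (-15 + g)*(-3 + q))
B(P) = -40
(B(-9) + 2559) + X(-22, 1) = (-40 + 2559) + (45 - 15*1 - 3*(-22) - 22*1) = 2519 + (45 - 15 + 66 - 22) = 2519 + 74 = 2593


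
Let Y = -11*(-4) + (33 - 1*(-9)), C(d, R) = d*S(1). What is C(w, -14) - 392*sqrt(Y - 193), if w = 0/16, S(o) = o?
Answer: -392*I*sqrt(107) ≈ -4054.9*I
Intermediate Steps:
w = 0 (w = 0*(1/16) = 0)
C(d, R) = d (C(d, R) = d*1 = d)
Y = 86 (Y = 44 + (33 + 9) = 44 + 42 = 86)
C(w, -14) - 392*sqrt(Y - 193) = 0 - 392*sqrt(86 - 193) = 0 - 392*I*sqrt(107) = -392*I*sqrt(107)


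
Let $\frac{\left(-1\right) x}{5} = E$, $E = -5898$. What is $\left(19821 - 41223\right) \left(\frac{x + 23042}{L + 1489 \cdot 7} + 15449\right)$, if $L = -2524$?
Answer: $- \frac{870948561522}{2633} \approx -3.3078 \cdot 10^{8}$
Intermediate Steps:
$x = 29490$ ($x = \left(-5\right) \left(-5898\right) = 29490$)
$\left(19821 - 41223\right) \left(\frac{x + 23042}{L + 1489 \cdot 7} + 15449\right) = \left(19821 - 41223\right) \left(\frac{29490 + 23042}{-2524 + 1489 \cdot 7} + 15449\right) = - 21402 \left(\frac{52532}{-2524 + 10423} + 15449\right) = - 21402 \left(\frac{52532}{7899} + 15449\right) = \left(-21402\right) \frac{122084183}{7899} = - \frac{870948561522}{2633}$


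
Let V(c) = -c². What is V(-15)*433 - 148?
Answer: -97573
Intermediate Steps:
V(-15)*433 - 148 = -1*(-15)²*433 - 148 = -1*225*433 - 148 = -225*433 - 148 = -97425 - 148 = -97573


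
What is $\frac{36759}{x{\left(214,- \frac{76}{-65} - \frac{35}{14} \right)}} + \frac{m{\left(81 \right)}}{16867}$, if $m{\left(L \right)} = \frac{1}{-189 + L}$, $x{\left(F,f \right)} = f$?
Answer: $- \frac{8704997304293}{315143028} \approx -27622.0$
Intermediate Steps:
$\frac{36759}{x{\left(214,- \frac{76}{-65} - \frac{35}{14} \right)}} + \frac{m{\left(81 \right)}}{16867} = \frac{36759}{- \frac{76}{-65} - \frac{35}{14}} + \frac{1}{\left(-189 + 81\right) 16867} = \frac{36759}{\left(-76\right) \left(- \frac{1}{65}\right) - \frac{5}{2}} + \frac{1}{-108} \cdot \frac{1}{16867} = \frac{36759}{\frac{76}{65} - \frac{5}{2}} - \frac{1}{1821636} = \frac{36759}{- \frac{173}{130}} - \frac{1}{1821636} = 36759 \left(- \frac{130}{173}\right) - \frac{1}{1821636} = - \frac{4778670}{173} - \frac{1}{1821636} = - \frac{8704997304293}{315143028}$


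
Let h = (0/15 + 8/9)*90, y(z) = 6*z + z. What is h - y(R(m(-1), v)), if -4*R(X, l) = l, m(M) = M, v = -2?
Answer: 153/2 ≈ 76.500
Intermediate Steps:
R(X, l) = -l/4
y(z) = 7*z
h = 80 (h = (0*(1/15) + 8*(⅑))*90 = (0 + 8/9)*90 = (8/9)*90 = 80)
h - y(R(m(-1), v)) = 80 - 7*(-¼*(-2)) = 80 - 7/2 = 153/2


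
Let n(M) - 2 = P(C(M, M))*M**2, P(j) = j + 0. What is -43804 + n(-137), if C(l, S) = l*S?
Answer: 352231559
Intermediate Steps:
C(l, S) = S*l
P(j) = j
n(M) = 2 + M**4 (n(M) = 2 + (M*M)*M**2 = 2 + M**2*M**2 = 2 + M**4)
-43804 + n(-137) = -43804 + (2 + (-137)**4) = -43804 + (2 + 352275361) = -43804 + 352275363 = 352231559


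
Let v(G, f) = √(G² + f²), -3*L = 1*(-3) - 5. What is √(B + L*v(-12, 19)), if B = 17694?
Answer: √(159246 + 24*√505)/3 ≈ 133.24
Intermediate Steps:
L = 8/3 (L = -(1*(-3) - 5)/3 = -(-3 - 5)/3 = -⅓*(-8) = 8/3 ≈ 2.6667)
√(B + L*v(-12, 19)) = √(17694 + 8*√((-12)² + 19²)/3) = √(17694 + 8*√(144 + 361)/3) = √(17694 + 8*√505/3)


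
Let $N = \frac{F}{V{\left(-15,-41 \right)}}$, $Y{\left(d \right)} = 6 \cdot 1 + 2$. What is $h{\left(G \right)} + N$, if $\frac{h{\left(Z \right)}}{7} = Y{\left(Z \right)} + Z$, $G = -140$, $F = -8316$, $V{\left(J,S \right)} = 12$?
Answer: $-1617$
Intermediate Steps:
$Y{\left(d \right)} = 8$ ($Y{\left(d \right)} = 6 + 2 = 8$)
$N = -693$ ($N = - \frac{8316}{12} = \left(-8316\right) \frac{1}{12} = -693$)
$h{\left(Z \right)} = 56 + 7 Z$ ($h{\left(Z \right)} = 7 \left(8 + Z\right) = 56 + 7 Z$)
$h{\left(G \right)} + N = \left(56 + 7 \left(-140\right)\right) - 693 = \left(56 - 980\right) - 693 = -924 - 693 = -1617$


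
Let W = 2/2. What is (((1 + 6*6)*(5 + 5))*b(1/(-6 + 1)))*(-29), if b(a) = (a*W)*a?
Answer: -2146/5 ≈ -429.20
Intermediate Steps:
W = 1 (W = 2*(1/2) = 1)
b(a) = a**2 (b(a) = (a*1)*a = a*a = a**2)
(((1 + 6*6)*(5 + 5))*b(1/(-6 + 1)))*(-29) = (((1 + 6*6)*(5 + 5))*(1/(-6 + 1))**2)*(-29) = (((1 + 36)*10)*(1/(-5))**2)*(-29) = ((37*10)*(-1/5)**2)*(-29) = (370*(1/25))*(-29) = (74/5)*(-29) = -2146/5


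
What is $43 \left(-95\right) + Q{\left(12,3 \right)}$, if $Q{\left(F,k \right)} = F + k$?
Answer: $-4070$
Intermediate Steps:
$43 \left(-95\right) + Q{\left(12,3 \right)} = 43 \left(-95\right) + \left(12 + 3\right) = -4085 + 15 = -4070$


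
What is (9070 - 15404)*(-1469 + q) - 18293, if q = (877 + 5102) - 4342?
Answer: -1082405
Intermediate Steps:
q = 1637 (q = 5979 - 4342 = 1637)
(9070 - 15404)*(-1469 + q) - 18293 = (9070 - 15404)*(-1469 + 1637) - 18293 = -6334*168 - 18293 = -1064112 - 18293 = -1082405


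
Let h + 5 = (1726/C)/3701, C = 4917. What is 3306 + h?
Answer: 60070995643/18197817 ≈ 3301.0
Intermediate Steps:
h = -90987359/18197817 (h = -5 + (1726/4917)/3701 = -5 + (1726*(1/4917))*(1/3701) = -5 + (1726/4917)*(1/3701) = -5 + 1726/18197817 = -90987359/18197817 ≈ -4.9999)
3306 + h = 3306 - 90987359/18197817 = 60070995643/18197817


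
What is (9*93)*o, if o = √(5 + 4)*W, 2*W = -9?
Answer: -22599/2 ≈ -11300.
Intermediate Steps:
W = -9/2 (W = (½)*(-9) = -9/2 ≈ -4.5000)
o = -27/2 (o = √(5 + 4)*(-9/2) = √9*(-9/2) = 3*(-9/2) = -27/2 ≈ -13.500)
(9*93)*o = (9*93)*(-27/2) = 837*(-27/2) = -22599/2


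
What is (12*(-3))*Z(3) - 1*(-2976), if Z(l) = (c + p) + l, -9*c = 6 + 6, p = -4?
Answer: 3060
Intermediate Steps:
c = -4/3 (c = -(6 + 6)/9 = -⅑*12 = -4/3 ≈ -1.3333)
Z(l) = -16/3 + l (Z(l) = (-4/3 - 4) + l = -16/3 + l)
(12*(-3))*Z(3) - 1*(-2976) = (12*(-3))*(-16/3 + 3) - 1*(-2976) = -36*(-7/3) + 2976 = 84 + 2976 = 3060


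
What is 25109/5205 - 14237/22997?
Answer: 503328088/119699385 ≈ 4.2049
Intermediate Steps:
25109/5205 - 14237/22997 = 503328088/119699385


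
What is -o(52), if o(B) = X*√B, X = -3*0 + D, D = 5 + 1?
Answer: -12*√13 ≈ -43.267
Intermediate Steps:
D = 6
X = 6 (X = -3*0 + 6 = 0 + 6 = 6)
o(B) = 6*√B
-o(52) = -6*√52 = -6*2*√13 = -12*√13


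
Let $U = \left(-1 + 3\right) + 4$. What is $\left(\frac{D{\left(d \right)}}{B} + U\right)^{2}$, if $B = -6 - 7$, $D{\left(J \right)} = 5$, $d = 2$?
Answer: $\frac{5329}{169} \approx 31.533$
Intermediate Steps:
$B = -13$ ($B = -6 - 7 = -13$)
$U = 6$ ($U = 2 + 4 = 6$)
$\left(\frac{D{\left(d \right)}}{B} + U\right)^{2} = \left(\frac{5}{-13} + 6\right)^{2} = \left(5 \left(- \frac{1}{13}\right) + 6\right)^{2} = \left(- \frac{5}{13} + 6\right)^{2} = \left(\frac{73}{13}\right)^{2} = \frac{5329}{169}$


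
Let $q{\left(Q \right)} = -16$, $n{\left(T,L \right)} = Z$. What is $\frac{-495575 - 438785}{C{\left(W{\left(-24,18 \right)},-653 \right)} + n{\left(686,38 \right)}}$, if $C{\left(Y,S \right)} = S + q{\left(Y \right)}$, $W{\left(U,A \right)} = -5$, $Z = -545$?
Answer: $\frac{467180}{607} \approx 769.65$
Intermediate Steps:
$n{\left(T,L \right)} = -545$
$C{\left(Y,S \right)} = -16 + S$ ($C{\left(Y,S \right)} = S - 16 = -16 + S$)
$\frac{-495575 - 438785}{C{\left(W{\left(-24,18 \right)},-653 \right)} + n{\left(686,38 \right)}} = \frac{-495575 - 438785}{\left(-16 - 653\right) - 545} = - \frac{934360}{-669 - 545} = - \frac{934360}{-1214} = \left(-934360\right) \left(- \frac{1}{1214}\right) = \frac{467180}{607}$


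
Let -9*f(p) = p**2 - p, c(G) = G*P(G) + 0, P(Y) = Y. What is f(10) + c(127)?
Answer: 16119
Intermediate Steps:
c(G) = G**2 (c(G) = G*G + 0 = G**2 + 0 = G**2)
f(p) = -p**2/9 + p/9 (f(p) = -(p**2 - p)/9 = -p**2/9 + p/9)
f(10) + c(127) = (1/9)*10*(1 - 1*10) + 127**2 = (1/9)*10*(1 - 10) + 16129 = (1/9)*10*(-9) + 16129 = -10 + 16129 = 16119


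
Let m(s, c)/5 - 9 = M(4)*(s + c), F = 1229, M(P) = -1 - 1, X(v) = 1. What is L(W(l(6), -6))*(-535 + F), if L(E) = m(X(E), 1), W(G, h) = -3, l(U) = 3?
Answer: 17350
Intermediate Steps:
M(P) = -2
m(s, c) = 45 - 10*c - 10*s (m(s, c) = 45 + 5*(-2*(s + c)) = 45 + 5*(-2*(c + s)) = 45 + 5*(-2*c - 2*s) = 45 + (-10*c - 10*s) = 45 - 10*c - 10*s)
L(E) = 25 (L(E) = 45 - 10*1 - 10*1 = 45 - 10 - 10 = 25)
L(W(l(6), -6))*(-535 + F) = 25*(-535 + 1229) = 25*694 = 17350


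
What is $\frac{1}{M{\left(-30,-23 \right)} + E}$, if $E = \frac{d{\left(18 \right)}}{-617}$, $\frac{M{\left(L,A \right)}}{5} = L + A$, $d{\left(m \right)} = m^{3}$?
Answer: $- \frac{617}{169337} \approx -0.0036436$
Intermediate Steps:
$M{\left(L,A \right)} = 5 A + 5 L$ ($M{\left(L,A \right)} = 5 \left(L + A\right) = 5 \left(A + L\right) = 5 A + 5 L$)
$E = - \frac{5832}{617}$ ($E = \frac{18^{3}}{-617} = 5832 \left(- \frac{1}{617}\right) = - \frac{5832}{617} \approx -9.4522$)
$\frac{1}{M{\left(-30,-23 \right)} + E} = \frac{1}{\left(5 \left(-23\right) + 5 \left(-30\right)\right) - \frac{5832}{617}} = \frac{1}{\left(-115 - 150\right) - \frac{5832}{617}} = \frac{1}{-265 - \frac{5832}{617}} = \frac{1}{- \frac{169337}{617}} = - \frac{617}{169337}$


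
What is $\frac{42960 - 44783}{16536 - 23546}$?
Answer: $\frac{1823}{7010} \approx 0.26006$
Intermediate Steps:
$\frac{42960 - 44783}{16536 - 23546} = - \frac{1823}{-7010} = \left(-1823\right) \left(- \frac{1}{7010}\right) = \frac{1823}{7010}$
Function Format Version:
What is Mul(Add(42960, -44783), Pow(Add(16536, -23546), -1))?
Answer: Rational(1823, 7010) ≈ 0.26006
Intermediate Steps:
Mul(Add(42960, -44783), Pow(Add(16536, -23546), -1)) = Mul(-1823, Pow(-7010, -1)) = Mul(-1823, Rational(-1, 7010)) = Rational(1823, 7010)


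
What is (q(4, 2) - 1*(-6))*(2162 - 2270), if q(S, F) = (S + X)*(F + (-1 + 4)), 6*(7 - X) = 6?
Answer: -6048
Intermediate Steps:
X = 6 (X = 7 - ⅙*6 = 7 - 1 = 6)
q(S, F) = (3 + F)*(6 + S) (q(S, F) = (S + 6)*(F + (-1 + 4)) = (6 + S)*(F + 3) = (6 + S)*(3 + F) = (3 + F)*(6 + S))
(q(4, 2) - 1*(-6))*(2162 - 2270) = ((18 + 3*4 + 6*2 + 2*4) - 1*(-6))*(2162 - 2270) = ((18 + 12 + 12 + 8) + 6)*(-108) = (50 + 6)*(-108) = 56*(-108) = -6048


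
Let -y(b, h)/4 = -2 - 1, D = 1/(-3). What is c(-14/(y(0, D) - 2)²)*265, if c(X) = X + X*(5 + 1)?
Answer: -2597/10 ≈ -259.70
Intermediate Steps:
D = -⅓ ≈ -0.33333
y(b, h) = 12 (y(b, h) = -4*(-2 - 1) = -4*(-3) = 12)
c(X) = 7*X (c(X) = X + X*6 = X + 6*X = 7*X)
c(-14/(y(0, D) - 2)²)*265 = (7*(-14/(12 - 2)²))*265 = (7*(-14/(10²)))*265 = (7*(-14/100))*265 = (7*(-14*1/100))*265 = (7*(-7/50))*265 = -49/50*265 = -2597/10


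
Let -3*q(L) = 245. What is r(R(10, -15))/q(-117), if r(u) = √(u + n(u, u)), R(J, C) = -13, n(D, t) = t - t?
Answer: -3*I*√13/245 ≈ -0.04415*I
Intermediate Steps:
n(D, t) = 0
r(u) = √u (r(u) = √(u + 0) = √u)
q(L) = -245/3 (q(L) = -⅓*245 = -245/3)
r(R(10, -15))/q(-117) = √(-13)/(-245/3) = (I*√13)*(-3/245) = -3*I*√13/245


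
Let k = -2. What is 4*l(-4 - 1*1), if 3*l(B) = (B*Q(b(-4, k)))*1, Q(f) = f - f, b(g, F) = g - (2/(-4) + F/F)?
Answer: 0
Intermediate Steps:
b(g, F) = -½ + g (b(g, F) = g - (2*(-¼) + 1) = g - (-½ + 1) = g - 1*½ = g - ½ = -½ + g)
Q(f) = 0
l(B) = 0 (l(B) = ((B*0)*1)/3 = (0*1)/3 = (⅓)*0 = 0)
4*l(-4 - 1*1) = 4*0 = 0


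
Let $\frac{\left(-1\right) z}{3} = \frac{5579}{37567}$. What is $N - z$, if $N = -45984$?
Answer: $- \frac{1727464191}{37567} \approx -45984.0$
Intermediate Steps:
$z = - \frac{16737}{37567}$ ($z = - 3 \cdot \frac{5579}{37567} = - 3 \cdot 5579 \cdot \frac{1}{37567} = \left(-3\right) \frac{5579}{37567} = - \frac{16737}{37567} \approx -0.44552$)
$N - z = -45984 - - \frac{16737}{37567} = -45984 + \frac{16737}{37567} = - \frac{1727464191}{37567}$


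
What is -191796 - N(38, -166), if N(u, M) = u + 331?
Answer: -192165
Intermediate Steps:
N(u, M) = 331 + u
-191796 - N(38, -166) = -191796 - (331 + 38) = -191796 - 1*369 = -191796 - 369 = -192165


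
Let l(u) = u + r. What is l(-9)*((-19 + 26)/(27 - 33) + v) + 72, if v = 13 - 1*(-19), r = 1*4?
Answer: -493/6 ≈ -82.167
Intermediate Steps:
r = 4
v = 32 (v = 13 + 19 = 32)
l(u) = 4 + u (l(u) = u + 4 = 4 + u)
l(-9)*((-19 + 26)/(27 - 33) + v) + 72 = (4 - 9)*((-19 + 26)/(27 - 33) + 32) + 72 = -5*(7/(-6) + 32) + 72 = -5*(7*(-⅙) + 32) + 72 = -5*(-7/6 + 32) + 72 = -5*185/6 + 72 = -925/6 + 72 = -493/6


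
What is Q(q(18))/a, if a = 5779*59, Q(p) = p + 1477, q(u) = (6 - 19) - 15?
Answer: 1449/340961 ≈ 0.0042498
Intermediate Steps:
q(u) = -28 (q(u) = -13 - 15 = -28)
Q(p) = 1477 + p
a = 340961
Q(q(18))/a = (1477 - 28)/340961 = 1449*(1/340961) = 1449/340961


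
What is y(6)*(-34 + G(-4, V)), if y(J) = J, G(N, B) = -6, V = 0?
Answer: -240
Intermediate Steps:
y(6)*(-34 + G(-4, V)) = 6*(-34 - 6) = 6*(-40) = -240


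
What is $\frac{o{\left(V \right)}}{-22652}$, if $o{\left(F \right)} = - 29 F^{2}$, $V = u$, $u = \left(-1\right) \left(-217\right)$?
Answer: $\frac{195083}{3236} \approx 60.285$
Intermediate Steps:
$u = 217$
$V = 217$
$\frac{o{\left(V \right)}}{-22652} = \frac{\left(-29\right) 217^{2}}{-22652} = \left(-29\right) 47089 \left(- \frac{1}{22652}\right) = \left(-1365581\right) \left(- \frac{1}{22652}\right) = \frac{195083}{3236}$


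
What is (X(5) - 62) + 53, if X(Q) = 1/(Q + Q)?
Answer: -89/10 ≈ -8.9000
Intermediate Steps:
X(Q) = 1/(2*Q)
(X(5) - 62) + 53 = ((½)/5 - 62) + 53 = ((½)*(⅕) - 62) + 53 = (⅒ - 62) + 53 = -619/10 + 53 = -89/10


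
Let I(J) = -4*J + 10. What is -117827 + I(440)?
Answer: -119577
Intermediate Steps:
I(J) = 10 - 4*J
-117827 + I(440) = -117827 + (10 - 4*440) = -117827 + (10 - 1760) = -117827 - 1750 = -119577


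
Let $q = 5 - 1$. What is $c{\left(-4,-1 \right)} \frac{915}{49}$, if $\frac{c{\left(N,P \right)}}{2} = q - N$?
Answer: $\frac{14640}{49} \approx 298.78$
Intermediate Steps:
$q = 4$ ($q = 5 - 1 = 4$)
$c{\left(N,P \right)} = 8 - 2 N$ ($c{\left(N,P \right)} = 2 \left(4 - N\right) = 8 - 2 N$)
$c{\left(-4,-1 \right)} \frac{915}{49} = \left(8 - -8\right) \frac{915}{49} = \left(8 + 8\right) 915 \cdot \frac{1}{49} = 16 \cdot \frac{915}{49} = \frac{14640}{49}$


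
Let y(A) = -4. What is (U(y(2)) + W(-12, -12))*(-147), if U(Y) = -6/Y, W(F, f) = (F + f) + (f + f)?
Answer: 13671/2 ≈ 6835.5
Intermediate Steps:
W(F, f) = F + 3*f (W(F, f) = (F + f) + 2*f = F + 3*f)
(U(y(2)) + W(-12, -12))*(-147) = (-6/(-4) + (-12 + 3*(-12)))*(-147) = (-6*(-¼) + (-12 - 36))*(-147) = (3/2 - 48)*(-147) = -93/2*(-147) = 13671/2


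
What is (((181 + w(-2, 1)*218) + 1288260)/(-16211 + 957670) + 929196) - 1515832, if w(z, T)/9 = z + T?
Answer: -552292455445/941459 ≈ -5.8664e+5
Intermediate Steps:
w(z, T) = 9*T + 9*z (w(z, T) = 9*(z + T) = 9*(T + z) = 9*T + 9*z)
(((181 + w(-2, 1)*218) + 1288260)/(-16211 + 957670) + 929196) - 1515832 = (((181 + (9*1 + 9*(-2))*218) + 1288260)/(-16211 + 957670) + 929196) - 1515832 = (((181 + (9 - 18)*218) + 1288260)/941459 + 929196) - 1515832 = (((181 - 9*218) + 1288260)*(1/941459) + 929196) - 1515832 = (((181 - 1962) + 1288260)*(1/941459) + 929196) - 1515832 = ((-1781 + 1288260)*(1/941459) + 929196) - 1515832 = (1286479*(1/941459) + 929196) - 1515832 = (1286479/941459 + 929196) - 1515832 = 874801223443/941459 - 1515832 = -552292455445/941459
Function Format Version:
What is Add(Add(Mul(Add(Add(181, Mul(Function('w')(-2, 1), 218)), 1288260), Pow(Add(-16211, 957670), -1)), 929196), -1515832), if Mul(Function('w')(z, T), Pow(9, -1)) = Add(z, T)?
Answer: Rational(-552292455445, 941459) ≈ -5.8664e+5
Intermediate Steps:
Function('w')(z, T) = Add(Mul(9, T), Mul(9, z)) (Function('w')(z, T) = Mul(9, Add(z, T)) = Mul(9, Add(T, z)) = Add(Mul(9, T), Mul(9, z)))
Add(Add(Mul(Add(Add(181, Mul(Function('w')(-2, 1), 218)), 1288260), Pow(Add(-16211, 957670), -1)), 929196), -1515832) = Add(Add(Mul(Add(Add(181, Mul(Add(Mul(9, 1), Mul(9, -2)), 218)), 1288260), Pow(Add(-16211, 957670), -1)), 929196), -1515832) = Add(Add(Mul(Add(Add(181, Mul(Add(9, -18), 218)), 1288260), Pow(941459, -1)), 929196), -1515832) = Add(Add(Mul(Add(Add(181, Mul(-9, 218)), 1288260), Rational(1, 941459)), 929196), -1515832) = Add(Add(Mul(Add(Add(181, -1962), 1288260), Rational(1, 941459)), 929196), -1515832) = Add(Add(Mul(Add(-1781, 1288260), Rational(1, 941459)), 929196), -1515832) = Add(Add(Mul(1286479, Rational(1, 941459)), 929196), -1515832) = Add(Add(Rational(1286479, 941459), 929196), -1515832) = Add(Rational(874801223443, 941459), -1515832) = Rational(-552292455445, 941459)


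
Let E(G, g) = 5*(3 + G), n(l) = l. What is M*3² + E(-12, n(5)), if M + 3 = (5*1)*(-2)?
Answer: -162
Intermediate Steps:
E(G, g) = 15 + 5*G
M = -13 (M = -3 + (5*1)*(-2) = -3 + 5*(-2) = -3 - 10 = -13)
M*3² + E(-12, n(5)) = -13*3² + (15 + 5*(-12)) = -13*9 + (15 - 60) = -117 - 45 = -162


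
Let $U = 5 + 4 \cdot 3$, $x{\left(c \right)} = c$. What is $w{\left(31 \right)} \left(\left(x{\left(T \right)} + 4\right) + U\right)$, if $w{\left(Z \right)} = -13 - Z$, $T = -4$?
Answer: $-748$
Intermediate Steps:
$U = 17$ ($U = 5 + 12 = 17$)
$w{\left(31 \right)} \left(\left(x{\left(T \right)} + 4\right) + U\right) = \left(-13 - 31\right) \left(\left(-4 + 4\right) + 17\right) = \left(-13 - 31\right) \left(0 + 17\right) = \left(-44\right) 17 = -748$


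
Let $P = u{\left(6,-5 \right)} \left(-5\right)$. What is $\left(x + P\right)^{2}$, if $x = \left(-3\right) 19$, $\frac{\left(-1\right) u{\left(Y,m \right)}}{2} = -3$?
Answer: $7569$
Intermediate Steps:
$u{\left(Y,m \right)} = 6$ ($u{\left(Y,m \right)} = \left(-2\right) \left(-3\right) = 6$)
$P = -30$ ($P = 6 \left(-5\right) = -30$)
$x = -57$
$\left(x + P\right)^{2} = \left(-57 - 30\right)^{2} = \left(-87\right)^{2} = 7569$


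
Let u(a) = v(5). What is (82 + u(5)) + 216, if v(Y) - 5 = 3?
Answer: 306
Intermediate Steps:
v(Y) = 8 (v(Y) = 5 + 3 = 8)
u(a) = 8
(82 + u(5)) + 216 = (82 + 8) + 216 = 90 + 216 = 306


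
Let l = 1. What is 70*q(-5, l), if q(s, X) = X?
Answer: 70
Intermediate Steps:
70*q(-5, l) = 70*1 = 70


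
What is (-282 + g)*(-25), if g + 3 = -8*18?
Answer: 10725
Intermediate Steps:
g = -147 (g = -3 - 8*18 = -3 - 144 = -147)
(-282 + g)*(-25) = (-282 - 147)*(-25) = -429*(-25) = 10725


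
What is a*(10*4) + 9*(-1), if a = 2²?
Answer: 151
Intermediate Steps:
a = 4
a*(10*4) + 9*(-1) = 4*(10*4) + 9*(-1) = 4*40 - 9 = 160 - 9 = 151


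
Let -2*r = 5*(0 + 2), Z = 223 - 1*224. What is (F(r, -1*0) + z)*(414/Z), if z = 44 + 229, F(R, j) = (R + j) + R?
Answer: -108882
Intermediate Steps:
Z = -1 (Z = 223 - 224 = -1)
r = -5 (r = -5*(0 + 2)/2 = -5*2/2 = -½*10 = -5)
F(R, j) = j + 2*R
z = 273
(F(r, -1*0) + z)*(414/Z) = ((-1*0 + 2*(-5)) + 273)*(414/(-1)) = ((0 - 10) + 273)*(414*(-1)) = (-10 + 273)*(-414) = 263*(-414) = -108882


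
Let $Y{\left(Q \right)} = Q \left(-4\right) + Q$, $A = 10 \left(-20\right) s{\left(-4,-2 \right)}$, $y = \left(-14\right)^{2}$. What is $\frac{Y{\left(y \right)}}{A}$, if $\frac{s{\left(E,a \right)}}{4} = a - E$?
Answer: $\frac{147}{400} \approx 0.3675$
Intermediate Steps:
$s{\left(E,a \right)} = - 4 E + 4 a$ ($s{\left(E,a \right)} = 4 \left(a - E\right) = - 4 E + 4 a$)
$y = 196$
$A = -1600$ ($A = 10 \left(-20\right) \left(\left(-4\right) \left(-4\right) + 4 \left(-2\right)\right) = - 200 \left(16 - 8\right) = \left(-200\right) 8 = -1600$)
$Y{\left(Q \right)} = - 3 Q$ ($Y{\left(Q \right)} = - 4 Q + Q = - 3 Q$)
$\frac{Y{\left(y \right)}}{A} = \frac{\left(-3\right) 196}{-1600} = \left(-588\right) \left(- \frac{1}{1600}\right) = \frac{147}{400}$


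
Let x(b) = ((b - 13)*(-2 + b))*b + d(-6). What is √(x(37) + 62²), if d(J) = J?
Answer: √34918 ≈ 186.86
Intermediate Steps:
x(b) = -6 + b*(-13 + b)*(-2 + b) (x(b) = ((b - 13)*(-2 + b))*b - 6 = ((-13 + b)*(-2 + b))*b - 6 = b*(-13 + b)*(-2 + b) - 6 = -6 + b*(-13 + b)*(-2 + b))
√(x(37) + 62²) = √((-6 + 37³ - 15*37² + 26*37) + 62²) = √((-6 + 50653 - 15*1369 + 962) + 3844) = √((-6 + 50653 - 20535 + 962) + 3844) = √(31074 + 3844) = √34918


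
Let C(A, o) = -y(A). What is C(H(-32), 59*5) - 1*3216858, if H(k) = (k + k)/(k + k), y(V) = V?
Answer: -3216859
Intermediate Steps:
H(k) = 1 (H(k) = (2*k)/((2*k)) = (2*k)*(1/(2*k)) = 1)
C(A, o) = -A
C(H(-32), 59*5) - 1*3216858 = -1*1 - 1*3216858 = -1 - 3216858 = -3216859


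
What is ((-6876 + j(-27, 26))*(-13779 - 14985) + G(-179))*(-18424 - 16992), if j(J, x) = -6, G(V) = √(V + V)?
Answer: -7010733480768 - 35416*I*√358 ≈ -7.0107e+12 - 6.701e+5*I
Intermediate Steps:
G(V) = √2*√V (G(V) = √(2*V) = √2*√V)
((-6876 + j(-27, 26))*(-13779 - 14985) + G(-179))*(-18424 - 16992) = ((-6876 - 6)*(-13779 - 14985) + √2*√(-179))*(-18424 - 16992) = (-6882*(-28764) + √2*(I*√179))*(-35416) = (197953848 + I*√358)*(-35416) = -7010733480768 - 35416*I*√358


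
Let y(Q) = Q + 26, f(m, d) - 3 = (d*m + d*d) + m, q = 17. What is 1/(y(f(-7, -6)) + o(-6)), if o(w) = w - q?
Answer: 1/77 ≈ 0.012987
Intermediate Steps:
f(m, d) = 3 + m + d² + d*m (f(m, d) = 3 + ((d*m + d*d) + m) = 3 + ((d*m + d²) + m) = 3 + ((d² + d*m) + m) = 3 + (m + d² + d*m) = 3 + m + d² + d*m)
y(Q) = 26 + Q
o(w) = -17 + w (o(w) = w - 1*17 = w - 17 = -17 + w)
1/(y(f(-7, -6)) + o(-6)) = 1/((26 + (3 - 7 + (-6)² - 6*(-7))) + (-17 - 6)) = 1/((26 + (3 - 7 + 36 + 42)) - 23) = 1/((26 + 74) - 23) = 1/(100 - 23) = 1/77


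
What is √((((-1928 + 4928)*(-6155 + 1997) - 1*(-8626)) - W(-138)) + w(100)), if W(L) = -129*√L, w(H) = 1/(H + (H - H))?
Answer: √(-1246537399 + 12900*I*√138)/10 ≈ 0.21461 + 3530.6*I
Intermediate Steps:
w(H) = 1/H (w(H) = 1/(H + 0) = 1/H)
√((((-1928 + 4928)*(-6155 + 1997) - 1*(-8626)) - W(-138)) + w(100)) = √((((-1928 + 4928)*(-6155 + 1997) - 1*(-8626)) - (-129)*√(-138)) + 1/100) = √(((3000*(-4158) + 8626) - (-129)*I*√138) + 1/100) = √(((-12474000 + 8626) - (-129)*I*√138) + 1/100) = √((-12465374 + 129*I*√138) + 1/100) = √(-1246537399/100 + 129*I*√138)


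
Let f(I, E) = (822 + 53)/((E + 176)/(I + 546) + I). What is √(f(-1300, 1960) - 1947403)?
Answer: 3*I*√3262523294360238/122792 ≈ 1395.5*I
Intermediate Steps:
f(I, E) = 875/(I + (176 + E)/(546 + I)) (f(I, E) = 875/((176 + E)/(546 + I) + I) = 875/(I + (176 + E)/(546 + I)))
√(f(-1300, 1960) - 1947403) = √(875*(546 - 1300)/(176 + 1960 + (-1300)² + 546*(-1300)) - 1947403) = √(875*(-754)/(176 + 1960 + 1690000 - 709800) - 1947403) = √(875*(-754)/982336 - 1947403) = √(875*(1/982336)*(-754) - 1947403) = √(-329875/491168 - 1947403) = √(-956502366579/491168) = 3*I*√3262523294360238/122792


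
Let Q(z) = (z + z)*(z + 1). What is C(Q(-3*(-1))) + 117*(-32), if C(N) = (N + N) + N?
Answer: -3672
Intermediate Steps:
Q(z) = 2*z*(1 + z) (Q(z) = (2*z)*(1 + z) = 2*z*(1 + z))
C(N) = 3*N (C(N) = 2*N + N = 3*N)
C(Q(-3*(-1))) + 117*(-32) = 3*(2*(-3*(-1))*(1 - 3*(-1))) + 117*(-32) = 3*(2*3*(1 + 3)) - 3744 = 3*(2*3*4) - 3744 = 3*24 - 3744 = 72 - 3744 = -3672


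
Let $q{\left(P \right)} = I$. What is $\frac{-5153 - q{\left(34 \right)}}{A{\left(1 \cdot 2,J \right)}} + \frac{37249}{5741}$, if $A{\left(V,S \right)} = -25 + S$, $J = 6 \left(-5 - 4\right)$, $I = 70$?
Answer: $\frac{32927914}{453539} \approx 72.602$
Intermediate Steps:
$q{\left(P \right)} = 70$
$J = -54$ ($J = 6 \left(-9\right) = -54$)
$\frac{-5153 - q{\left(34 \right)}}{A{\left(1 \cdot 2,J \right)}} + \frac{37249}{5741} = \frac{-5153 - 70}{-25 - 54} + \frac{37249}{5741} = \frac{-5153 - 70}{-79} + 37249 \cdot \frac{1}{5741} = \left(-5223\right) \left(- \frac{1}{79}\right) + \frac{37249}{5741} = \frac{5223}{79} + \frac{37249}{5741} = \frac{32927914}{453539}$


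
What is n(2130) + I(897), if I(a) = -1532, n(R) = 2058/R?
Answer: -543517/355 ≈ -1531.0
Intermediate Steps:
n(2130) + I(897) = 2058/2130 - 1532 = 2058*(1/2130) - 1532 = 343/355 - 1532 = -543517/355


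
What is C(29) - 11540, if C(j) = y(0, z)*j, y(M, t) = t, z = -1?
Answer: -11569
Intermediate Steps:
C(j) = -j
C(29) - 11540 = -1*29 - 11540 = -29 - 11540 = -11569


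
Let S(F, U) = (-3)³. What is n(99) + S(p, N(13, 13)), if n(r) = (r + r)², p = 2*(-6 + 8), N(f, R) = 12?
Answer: 39177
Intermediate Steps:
p = 4 (p = 2*2 = 4)
n(r) = 4*r² (n(r) = (2*r)² = 4*r²)
S(F, U) = -27
n(99) + S(p, N(13, 13)) = 4*99² - 27 = 4*9801 - 27 = 39204 - 27 = 39177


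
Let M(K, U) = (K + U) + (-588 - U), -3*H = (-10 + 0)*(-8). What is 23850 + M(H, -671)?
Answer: 69706/3 ≈ 23235.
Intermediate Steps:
H = -80/3 (H = -(-10 + 0)*(-8)/3 = -(-10)*(-8)/3 = -⅓*80 = -80/3 ≈ -26.667)
M(K, U) = -588 + K
23850 + M(H, -671) = 23850 + (-588 - 80/3) = 23850 - 1844/3 = 69706/3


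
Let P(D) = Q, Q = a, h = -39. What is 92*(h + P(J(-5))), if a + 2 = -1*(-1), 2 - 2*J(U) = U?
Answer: -3680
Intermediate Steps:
J(U) = 1 - U/2
a = -1 (a = -2 - 1*(-1) = -2 + 1 = -1)
Q = -1
P(D) = -1
92*(h + P(J(-5))) = 92*(-39 - 1) = 92*(-40) = -3680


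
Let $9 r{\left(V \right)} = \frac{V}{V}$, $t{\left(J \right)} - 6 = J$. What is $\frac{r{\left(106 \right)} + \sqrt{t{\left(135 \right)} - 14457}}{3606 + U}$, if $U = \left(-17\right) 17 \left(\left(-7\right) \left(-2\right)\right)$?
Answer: $- \frac{1}{3960} - \frac{i \sqrt{3579}}{220} \approx -0.00025253 - 0.27193 i$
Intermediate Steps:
$t{\left(J \right)} = 6 + J$
$U = -4046$ ($U = \left(-289\right) 14 = -4046$)
$r{\left(V \right)} = \frac{1}{9}$ ($r{\left(V \right)} = \frac{V \frac{1}{V}}{9} = \frac{1}{9} \cdot 1 = \frac{1}{9}$)
$\frac{r{\left(106 \right)} + \sqrt{t{\left(135 \right)} - 14457}}{3606 + U} = \frac{\frac{1}{9} + \sqrt{\left(6 + 135\right) - 14457}}{3606 - 4046} = \frac{\frac{1}{9} + \sqrt{141 - 14457}}{-440} = \left(\frac{1}{9} + \sqrt{-14316}\right) \left(- \frac{1}{440}\right) = \left(\frac{1}{9} + 2 i \sqrt{3579}\right) \left(- \frac{1}{440}\right) = - \frac{1}{3960} - \frac{i \sqrt{3579}}{220}$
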